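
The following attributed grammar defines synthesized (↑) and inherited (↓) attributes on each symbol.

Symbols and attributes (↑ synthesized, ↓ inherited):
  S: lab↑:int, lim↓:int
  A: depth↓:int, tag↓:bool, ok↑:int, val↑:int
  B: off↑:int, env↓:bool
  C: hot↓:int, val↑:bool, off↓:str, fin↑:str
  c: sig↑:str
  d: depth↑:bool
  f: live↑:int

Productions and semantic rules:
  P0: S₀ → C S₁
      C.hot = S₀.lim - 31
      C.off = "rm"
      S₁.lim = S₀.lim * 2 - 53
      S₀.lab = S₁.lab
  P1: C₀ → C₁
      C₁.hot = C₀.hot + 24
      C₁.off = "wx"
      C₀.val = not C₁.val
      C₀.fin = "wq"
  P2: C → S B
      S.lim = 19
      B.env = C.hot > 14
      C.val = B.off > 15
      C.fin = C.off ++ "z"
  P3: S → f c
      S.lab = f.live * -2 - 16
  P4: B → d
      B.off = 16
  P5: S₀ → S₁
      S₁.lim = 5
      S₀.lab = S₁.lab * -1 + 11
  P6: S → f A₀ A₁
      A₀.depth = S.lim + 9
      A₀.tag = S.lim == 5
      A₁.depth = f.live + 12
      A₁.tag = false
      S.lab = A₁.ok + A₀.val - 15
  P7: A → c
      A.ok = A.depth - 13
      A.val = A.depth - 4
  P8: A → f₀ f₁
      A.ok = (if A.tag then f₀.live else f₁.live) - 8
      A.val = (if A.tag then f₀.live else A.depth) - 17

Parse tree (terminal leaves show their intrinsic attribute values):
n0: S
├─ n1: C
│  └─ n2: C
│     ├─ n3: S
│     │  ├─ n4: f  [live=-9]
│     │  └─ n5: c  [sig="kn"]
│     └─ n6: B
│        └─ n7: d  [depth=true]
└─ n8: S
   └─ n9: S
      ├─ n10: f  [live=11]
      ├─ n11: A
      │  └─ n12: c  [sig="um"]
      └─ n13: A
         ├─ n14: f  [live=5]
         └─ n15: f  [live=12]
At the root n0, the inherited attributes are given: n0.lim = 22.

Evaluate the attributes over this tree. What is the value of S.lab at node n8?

1. n0.lim = 22  [given at root]
2. n1.hot = -9  [S₀.lim - 31]
3. n1.off = "rm"  ["rm"]
4. n2.hot = 15  [C₀.hot + 24]
5. n2.off = "wx"  ["wx"]
6. n3.lim = 19  [19]
7. n4.live = -9  [terminal]
8. n5.sig = "kn"  [terminal]
9. n3.lab = 2  [f.live * -2 - 16]
10. n6.env = true  [C.hot > 14]
11. n7.depth = true  [terminal]
12. n6.off = 16  [16]
13. n2.val = true  [B.off > 15]
14. n2.fin = "wxz"  [C.off ++ "z"]
15. n1.val = false  [not C₁.val]
16. n1.fin = "wq"  ["wq"]
17. n8.lim = -9  [S₀.lim * 2 - 53]
18. n9.lim = 5  [5]
19. n10.live = 11  [terminal]
20. n11.depth = 14  [S.lim + 9]
21. n11.tag = true  [S.lim == 5]
22. n12.sig = "um"  [terminal]
23. n11.ok = 1  [A.depth - 13]
24. n11.val = 10  [A.depth - 4]
25. n13.depth = 23  [f.live + 12]
26. n13.tag = false  [false]
27. n14.live = 5  [terminal]
28. n15.live = 12  [terminal]
29. n13.ok = 4  [(if A.tag then f₀.live else f₁.live) - 8]
30. n13.val = 6  [(if A.tag then f₀.live else A.depth) - 17]
31. n9.lab = -1  [A₁.ok + A₀.val - 15]
32. n8.lab = 12  [S₁.lab * -1 + 11]
33. n0.lab = 12  [S₁.lab]

12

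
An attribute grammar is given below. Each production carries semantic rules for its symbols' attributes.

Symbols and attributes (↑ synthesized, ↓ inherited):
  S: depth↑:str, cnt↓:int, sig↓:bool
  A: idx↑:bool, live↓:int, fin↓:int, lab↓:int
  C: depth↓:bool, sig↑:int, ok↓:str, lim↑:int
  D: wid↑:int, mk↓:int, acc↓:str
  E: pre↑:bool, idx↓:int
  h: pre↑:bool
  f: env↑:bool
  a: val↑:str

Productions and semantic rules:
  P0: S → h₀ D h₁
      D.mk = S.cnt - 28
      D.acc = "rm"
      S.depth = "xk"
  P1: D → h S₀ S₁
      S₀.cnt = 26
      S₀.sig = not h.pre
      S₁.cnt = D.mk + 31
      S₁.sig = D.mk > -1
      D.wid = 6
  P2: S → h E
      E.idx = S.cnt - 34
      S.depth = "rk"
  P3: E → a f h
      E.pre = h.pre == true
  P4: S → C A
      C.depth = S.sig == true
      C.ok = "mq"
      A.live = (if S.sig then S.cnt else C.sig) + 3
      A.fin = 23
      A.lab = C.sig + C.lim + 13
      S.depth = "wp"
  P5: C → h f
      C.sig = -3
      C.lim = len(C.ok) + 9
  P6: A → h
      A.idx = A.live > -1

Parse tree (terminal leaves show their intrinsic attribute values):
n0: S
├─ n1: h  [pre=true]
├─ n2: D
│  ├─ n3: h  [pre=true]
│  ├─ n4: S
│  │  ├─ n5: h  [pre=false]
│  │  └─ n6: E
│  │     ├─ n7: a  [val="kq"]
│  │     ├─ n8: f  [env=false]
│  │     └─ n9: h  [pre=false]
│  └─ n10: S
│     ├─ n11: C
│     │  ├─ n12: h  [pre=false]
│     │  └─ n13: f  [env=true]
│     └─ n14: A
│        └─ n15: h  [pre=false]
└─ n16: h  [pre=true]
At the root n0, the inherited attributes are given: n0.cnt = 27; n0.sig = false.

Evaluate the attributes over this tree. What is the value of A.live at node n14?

0

1. n0.cnt = 27  [given at root]
2. n0.sig = false  [given at root]
3. n1.pre = true  [terminal]
4. n2.mk = -1  [S.cnt - 28]
5. n2.acc = "rm"  ["rm"]
6. n3.pre = true  [terminal]
7. n4.cnt = 26  [26]
8. n4.sig = false  [not h.pre]
9. n5.pre = false  [terminal]
10. n6.idx = -8  [S.cnt - 34]
11. n7.val = "kq"  [terminal]
12. n8.env = false  [terminal]
13. n9.pre = false  [terminal]
14. n6.pre = false  [h.pre == true]
15. n4.depth = "rk"  ["rk"]
16. n10.cnt = 30  [D.mk + 31]
17. n10.sig = false  [D.mk > -1]
18. n11.depth = false  [S.sig == true]
19. n11.ok = "mq"  ["mq"]
20. n12.pre = false  [terminal]
21. n13.env = true  [terminal]
22. n11.sig = -3  [-3]
23. n11.lim = 11  [len(C.ok) + 9]
24. n14.live = 0  [(if S.sig then S.cnt else C.sig) + 3]
25. n14.fin = 23  [23]
26. n14.lab = 21  [C.sig + C.lim + 13]
27. n15.pre = false  [terminal]
28. n14.idx = true  [A.live > -1]
29. n10.depth = "wp"  ["wp"]
30. n2.wid = 6  [6]
31. n16.pre = true  [terminal]
32. n0.depth = "xk"  ["xk"]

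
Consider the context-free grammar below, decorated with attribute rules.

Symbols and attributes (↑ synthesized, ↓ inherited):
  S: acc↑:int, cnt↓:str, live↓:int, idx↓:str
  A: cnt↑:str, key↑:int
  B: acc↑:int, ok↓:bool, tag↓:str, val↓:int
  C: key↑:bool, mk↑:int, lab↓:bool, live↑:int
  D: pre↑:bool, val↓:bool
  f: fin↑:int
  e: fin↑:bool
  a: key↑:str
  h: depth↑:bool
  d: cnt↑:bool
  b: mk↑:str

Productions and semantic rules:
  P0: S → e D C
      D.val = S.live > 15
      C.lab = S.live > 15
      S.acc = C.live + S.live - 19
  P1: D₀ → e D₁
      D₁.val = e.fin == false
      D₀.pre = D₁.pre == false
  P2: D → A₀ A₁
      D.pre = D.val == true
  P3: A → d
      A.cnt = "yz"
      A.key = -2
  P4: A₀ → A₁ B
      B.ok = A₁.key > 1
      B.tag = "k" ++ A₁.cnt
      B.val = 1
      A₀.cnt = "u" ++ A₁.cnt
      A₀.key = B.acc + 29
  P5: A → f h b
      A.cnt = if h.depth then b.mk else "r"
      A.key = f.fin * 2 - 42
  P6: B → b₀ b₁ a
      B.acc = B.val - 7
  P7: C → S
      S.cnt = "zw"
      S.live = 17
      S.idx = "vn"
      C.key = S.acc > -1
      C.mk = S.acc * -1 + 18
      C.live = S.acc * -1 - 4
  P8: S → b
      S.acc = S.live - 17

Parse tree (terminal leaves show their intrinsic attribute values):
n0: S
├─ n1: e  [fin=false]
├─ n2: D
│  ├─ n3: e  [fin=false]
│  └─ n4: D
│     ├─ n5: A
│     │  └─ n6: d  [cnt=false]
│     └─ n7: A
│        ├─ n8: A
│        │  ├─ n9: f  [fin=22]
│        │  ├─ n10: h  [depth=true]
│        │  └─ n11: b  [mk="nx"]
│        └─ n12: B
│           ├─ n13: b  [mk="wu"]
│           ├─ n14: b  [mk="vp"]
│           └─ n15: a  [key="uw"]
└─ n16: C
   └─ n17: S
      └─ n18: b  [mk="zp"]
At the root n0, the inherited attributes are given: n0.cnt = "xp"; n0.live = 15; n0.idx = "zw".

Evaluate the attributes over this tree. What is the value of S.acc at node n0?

-8

1. n0.cnt = "xp"  [given at root]
2. n0.live = 15  [given at root]
3. n0.idx = "zw"  [given at root]
4. n1.fin = false  [terminal]
5. n2.val = false  [S.live > 15]
6. n3.fin = false  [terminal]
7. n4.val = true  [e.fin == false]
8. n6.cnt = false  [terminal]
9. n5.cnt = "yz"  ["yz"]
10. n5.key = -2  [-2]
11. n9.fin = 22  [terminal]
12. n10.depth = true  [terminal]
13. n11.mk = "nx"  [terminal]
14. n8.cnt = "nx"  [if h.depth then b.mk else "r"]
15. n8.key = 2  [f.fin * 2 - 42]
16. n12.ok = true  [A₁.key > 1]
17. n12.tag = "knx"  ["k" ++ A₁.cnt]
18. n12.val = 1  [1]
19. n13.mk = "wu"  [terminal]
20. n14.mk = "vp"  [terminal]
21. n15.key = "uw"  [terminal]
22. n12.acc = -6  [B.val - 7]
23. n7.cnt = "unx"  ["u" ++ A₁.cnt]
24. n7.key = 23  [B.acc + 29]
25. n4.pre = true  [D.val == true]
26. n2.pre = false  [D₁.pre == false]
27. n16.lab = false  [S.live > 15]
28. n17.cnt = "zw"  ["zw"]
29. n17.live = 17  [17]
30. n17.idx = "vn"  ["vn"]
31. n18.mk = "zp"  [terminal]
32. n17.acc = 0  [S.live - 17]
33. n16.key = true  [S.acc > -1]
34. n16.mk = 18  [S.acc * -1 + 18]
35. n16.live = -4  [S.acc * -1 - 4]
36. n0.acc = -8  [C.live + S.live - 19]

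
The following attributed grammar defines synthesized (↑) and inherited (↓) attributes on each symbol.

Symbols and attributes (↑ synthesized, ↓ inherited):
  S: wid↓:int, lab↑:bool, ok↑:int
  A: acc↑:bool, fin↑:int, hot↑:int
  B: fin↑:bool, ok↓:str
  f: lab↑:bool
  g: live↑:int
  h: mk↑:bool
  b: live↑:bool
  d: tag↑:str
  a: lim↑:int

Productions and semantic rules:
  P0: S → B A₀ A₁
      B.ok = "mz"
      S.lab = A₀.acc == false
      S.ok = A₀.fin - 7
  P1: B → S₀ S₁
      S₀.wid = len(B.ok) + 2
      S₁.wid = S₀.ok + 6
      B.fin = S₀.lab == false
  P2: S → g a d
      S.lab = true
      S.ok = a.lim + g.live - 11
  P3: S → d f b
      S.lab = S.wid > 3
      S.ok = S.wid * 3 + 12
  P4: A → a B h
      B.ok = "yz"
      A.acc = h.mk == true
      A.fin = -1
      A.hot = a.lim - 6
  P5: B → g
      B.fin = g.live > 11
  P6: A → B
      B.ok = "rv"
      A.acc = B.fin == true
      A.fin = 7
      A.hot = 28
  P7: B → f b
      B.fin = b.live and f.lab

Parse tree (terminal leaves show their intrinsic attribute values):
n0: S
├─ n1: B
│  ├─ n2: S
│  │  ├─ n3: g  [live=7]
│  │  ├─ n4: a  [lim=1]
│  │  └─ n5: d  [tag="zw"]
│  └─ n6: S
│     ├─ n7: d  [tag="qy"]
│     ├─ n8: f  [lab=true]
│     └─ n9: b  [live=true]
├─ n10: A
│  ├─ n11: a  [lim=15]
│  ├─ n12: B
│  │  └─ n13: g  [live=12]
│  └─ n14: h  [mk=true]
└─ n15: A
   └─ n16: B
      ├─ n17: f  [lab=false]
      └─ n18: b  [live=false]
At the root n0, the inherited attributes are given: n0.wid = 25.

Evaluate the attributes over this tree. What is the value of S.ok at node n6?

21

1. n0.wid = 25  [given at root]
2. n1.ok = "mz"  ["mz"]
3. n2.wid = 4  [len(B.ok) + 2]
4. n3.live = 7  [terminal]
5. n4.lim = 1  [terminal]
6. n5.tag = "zw"  [terminal]
7. n2.lab = true  [true]
8. n2.ok = -3  [a.lim + g.live - 11]
9. n6.wid = 3  [S₀.ok + 6]
10. n7.tag = "qy"  [terminal]
11. n8.lab = true  [terminal]
12. n9.live = true  [terminal]
13. n6.lab = false  [S.wid > 3]
14. n6.ok = 21  [S.wid * 3 + 12]
15. n1.fin = false  [S₀.lab == false]
16. n11.lim = 15  [terminal]
17. n12.ok = "yz"  ["yz"]
18. n13.live = 12  [terminal]
19. n12.fin = true  [g.live > 11]
20. n14.mk = true  [terminal]
21. n10.acc = true  [h.mk == true]
22. n10.fin = -1  [-1]
23. n10.hot = 9  [a.lim - 6]
24. n16.ok = "rv"  ["rv"]
25. n17.lab = false  [terminal]
26. n18.live = false  [terminal]
27. n16.fin = false  [b.live and f.lab]
28. n15.acc = false  [B.fin == true]
29. n15.fin = 7  [7]
30. n15.hot = 28  [28]
31. n0.lab = false  [A₀.acc == false]
32. n0.ok = -8  [A₀.fin - 7]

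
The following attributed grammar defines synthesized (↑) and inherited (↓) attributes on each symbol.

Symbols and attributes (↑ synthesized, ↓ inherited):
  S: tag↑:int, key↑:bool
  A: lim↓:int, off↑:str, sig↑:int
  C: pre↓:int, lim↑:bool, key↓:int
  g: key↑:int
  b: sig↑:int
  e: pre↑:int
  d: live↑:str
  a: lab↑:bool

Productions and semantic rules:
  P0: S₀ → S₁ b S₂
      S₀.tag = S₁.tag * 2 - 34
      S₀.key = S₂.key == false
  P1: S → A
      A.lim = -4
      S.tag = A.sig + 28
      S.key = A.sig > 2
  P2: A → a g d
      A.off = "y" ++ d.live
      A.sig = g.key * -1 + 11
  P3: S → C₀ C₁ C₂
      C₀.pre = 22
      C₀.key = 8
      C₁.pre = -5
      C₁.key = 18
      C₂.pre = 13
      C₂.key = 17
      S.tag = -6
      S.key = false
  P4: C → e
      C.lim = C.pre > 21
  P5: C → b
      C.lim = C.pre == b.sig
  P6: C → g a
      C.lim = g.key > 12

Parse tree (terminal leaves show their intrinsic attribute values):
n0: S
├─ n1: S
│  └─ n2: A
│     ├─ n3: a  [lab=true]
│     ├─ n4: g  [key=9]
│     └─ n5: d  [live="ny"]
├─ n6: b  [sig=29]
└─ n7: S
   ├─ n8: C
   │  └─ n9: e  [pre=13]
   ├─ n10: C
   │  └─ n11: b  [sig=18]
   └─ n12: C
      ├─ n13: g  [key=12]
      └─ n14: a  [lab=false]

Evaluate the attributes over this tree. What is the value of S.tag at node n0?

1. n2.lim = -4  [-4]
2. n3.lab = true  [terminal]
3. n4.key = 9  [terminal]
4. n5.live = "ny"  [terminal]
5. n2.off = "yny"  ["y" ++ d.live]
6. n2.sig = 2  [g.key * -1 + 11]
7. n1.tag = 30  [A.sig + 28]
8. n1.key = false  [A.sig > 2]
9. n6.sig = 29  [terminal]
10. n8.pre = 22  [22]
11. n8.key = 8  [8]
12. n9.pre = 13  [terminal]
13. n8.lim = true  [C.pre > 21]
14. n10.pre = -5  [-5]
15. n10.key = 18  [18]
16. n11.sig = 18  [terminal]
17. n10.lim = false  [C.pre == b.sig]
18. n12.pre = 13  [13]
19. n12.key = 17  [17]
20. n13.key = 12  [terminal]
21. n14.lab = false  [terminal]
22. n12.lim = false  [g.key > 12]
23. n7.tag = -6  [-6]
24. n7.key = false  [false]
25. n0.tag = 26  [S₁.tag * 2 - 34]
26. n0.key = true  [S₂.key == false]

26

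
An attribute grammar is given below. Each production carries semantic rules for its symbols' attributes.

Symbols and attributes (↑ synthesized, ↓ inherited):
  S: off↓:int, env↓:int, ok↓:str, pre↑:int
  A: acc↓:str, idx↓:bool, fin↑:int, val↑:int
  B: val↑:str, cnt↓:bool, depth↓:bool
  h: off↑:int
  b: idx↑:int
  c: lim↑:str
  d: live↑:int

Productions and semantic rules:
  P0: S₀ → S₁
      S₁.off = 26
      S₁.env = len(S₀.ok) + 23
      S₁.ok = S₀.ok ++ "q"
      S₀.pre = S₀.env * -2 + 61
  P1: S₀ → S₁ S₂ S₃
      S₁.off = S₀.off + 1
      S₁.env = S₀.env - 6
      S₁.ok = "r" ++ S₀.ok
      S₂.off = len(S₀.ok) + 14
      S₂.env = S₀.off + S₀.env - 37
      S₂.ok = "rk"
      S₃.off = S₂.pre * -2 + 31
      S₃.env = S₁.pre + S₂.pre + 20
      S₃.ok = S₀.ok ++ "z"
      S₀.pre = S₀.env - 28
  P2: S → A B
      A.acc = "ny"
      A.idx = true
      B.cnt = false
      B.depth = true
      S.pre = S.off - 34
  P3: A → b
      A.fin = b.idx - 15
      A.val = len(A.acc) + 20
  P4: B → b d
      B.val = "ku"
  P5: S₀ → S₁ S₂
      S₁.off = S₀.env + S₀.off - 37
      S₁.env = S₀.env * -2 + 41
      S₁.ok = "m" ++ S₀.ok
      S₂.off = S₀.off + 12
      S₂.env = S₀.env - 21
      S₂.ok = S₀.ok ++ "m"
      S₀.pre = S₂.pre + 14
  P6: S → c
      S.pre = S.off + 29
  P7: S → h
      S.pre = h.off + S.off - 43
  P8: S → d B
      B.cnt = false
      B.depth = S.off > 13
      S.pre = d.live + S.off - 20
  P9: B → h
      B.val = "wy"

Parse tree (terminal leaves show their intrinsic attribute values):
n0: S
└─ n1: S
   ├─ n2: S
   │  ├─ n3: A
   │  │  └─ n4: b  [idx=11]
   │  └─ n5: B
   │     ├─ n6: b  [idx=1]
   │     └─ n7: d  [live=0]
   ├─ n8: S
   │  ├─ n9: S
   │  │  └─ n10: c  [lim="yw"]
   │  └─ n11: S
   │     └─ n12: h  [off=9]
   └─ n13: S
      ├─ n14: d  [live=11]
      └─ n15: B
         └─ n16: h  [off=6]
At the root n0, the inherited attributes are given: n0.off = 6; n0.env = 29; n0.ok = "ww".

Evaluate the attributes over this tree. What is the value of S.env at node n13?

22

1. n0.off = 6  [given at root]
2. n0.env = 29  [given at root]
3. n0.ok = "ww"  [given at root]
4. n1.off = 26  [26]
5. n1.env = 25  [len(S₀.ok) + 23]
6. n1.ok = "wwq"  [S₀.ok ++ "q"]
7. n2.off = 27  [S₀.off + 1]
8. n2.env = 19  [S₀.env - 6]
9. n2.ok = "rwwq"  ["r" ++ S₀.ok]
10. n3.acc = "ny"  ["ny"]
11. n3.idx = true  [true]
12. n4.idx = 11  [terminal]
13. n3.fin = -4  [b.idx - 15]
14. n3.val = 22  [len(A.acc) + 20]
15. n5.cnt = false  [false]
16. n5.depth = true  [true]
17. n6.idx = 1  [terminal]
18. n7.live = 0  [terminal]
19. n5.val = "ku"  ["ku"]
20. n2.pre = -7  [S.off - 34]
21. n8.off = 17  [len(S₀.ok) + 14]
22. n8.env = 14  [S₀.off + S₀.env - 37]
23. n8.ok = "rk"  ["rk"]
24. n9.off = -6  [S₀.env + S₀.off - 37]
25. n9.env = 13  [S₀.env * -2 + 41]
26. n9.ok = "mrk"  ["m" ++ S₀.ok]
27. n10.lim = "yw"  [terminal]
28. n9.pre = 23  [S.off + 29]
29. n11.off = 29  [S₀.off + 12]
30. n11.env = -7  [S₀.env - 21]
31. n11.ok = "rkm"  [S₀.ok ++ "m"]
32. n12.off = 9  [terminal]
33. n11.pre = -5  [h.off + S.off - 43]
34. n8.pre = 9  [S₂.pre + 14]
35. n13.off = 13  [S₂.pre * -2 + 31]
36. n13.env = 22  [S₁.pre + S₂.pre + 20]
37. n13.ok = "wwqz"  [S₀.ok ++ "z"]
38. n14.live = 11  [terminal]
39. n15.cnt = false  [false]
40. n15.depth = false  [S.off > 13]
41. n16.off = 6  [terminal]
42. n15.val = "wy"  ["wy"]
43. n13.pre = 4  [d.live + S.off - 20]
44. n1.pre = -3  [S₀.env - 28]
45. n0.pre = 3  [S₀.env * -2 + 61]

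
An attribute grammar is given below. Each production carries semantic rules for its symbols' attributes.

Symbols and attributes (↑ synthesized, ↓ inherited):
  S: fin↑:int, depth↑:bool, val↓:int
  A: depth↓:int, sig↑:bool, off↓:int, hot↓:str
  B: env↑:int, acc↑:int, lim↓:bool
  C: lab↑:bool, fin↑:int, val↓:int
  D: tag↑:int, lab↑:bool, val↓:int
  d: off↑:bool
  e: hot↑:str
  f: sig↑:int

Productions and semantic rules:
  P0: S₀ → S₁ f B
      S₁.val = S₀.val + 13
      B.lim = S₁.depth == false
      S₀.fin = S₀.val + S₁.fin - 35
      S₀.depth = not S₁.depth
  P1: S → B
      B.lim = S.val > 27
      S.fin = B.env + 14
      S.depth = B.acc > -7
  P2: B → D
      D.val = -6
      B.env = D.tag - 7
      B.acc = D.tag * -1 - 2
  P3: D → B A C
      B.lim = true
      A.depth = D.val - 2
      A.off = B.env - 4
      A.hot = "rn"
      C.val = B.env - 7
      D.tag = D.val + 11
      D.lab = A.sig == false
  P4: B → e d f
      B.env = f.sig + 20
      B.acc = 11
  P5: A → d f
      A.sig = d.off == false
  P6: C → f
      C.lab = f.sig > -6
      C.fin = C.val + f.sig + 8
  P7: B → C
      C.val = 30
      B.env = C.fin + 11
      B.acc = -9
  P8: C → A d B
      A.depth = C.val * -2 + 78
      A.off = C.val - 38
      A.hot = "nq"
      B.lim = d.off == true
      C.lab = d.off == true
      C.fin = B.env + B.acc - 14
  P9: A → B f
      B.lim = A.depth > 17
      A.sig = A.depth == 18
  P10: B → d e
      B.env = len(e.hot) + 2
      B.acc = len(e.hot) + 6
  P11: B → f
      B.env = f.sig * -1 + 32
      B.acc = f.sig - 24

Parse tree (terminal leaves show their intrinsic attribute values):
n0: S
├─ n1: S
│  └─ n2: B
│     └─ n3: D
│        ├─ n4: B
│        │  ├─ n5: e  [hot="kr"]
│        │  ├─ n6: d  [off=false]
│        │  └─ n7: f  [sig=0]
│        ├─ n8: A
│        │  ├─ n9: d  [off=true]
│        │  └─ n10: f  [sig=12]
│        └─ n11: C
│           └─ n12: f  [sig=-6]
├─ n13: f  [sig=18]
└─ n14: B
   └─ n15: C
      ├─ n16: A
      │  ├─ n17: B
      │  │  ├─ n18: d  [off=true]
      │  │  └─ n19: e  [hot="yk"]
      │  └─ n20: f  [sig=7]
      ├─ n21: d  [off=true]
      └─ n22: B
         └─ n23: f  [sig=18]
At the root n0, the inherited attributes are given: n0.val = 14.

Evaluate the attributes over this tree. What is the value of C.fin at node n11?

15

1. n0.val = 14  [given at root]
2. n1.val = 27  [S₀.val + 13]
3. n2.lim = false  [S.val > 27]
4. n3.val = -6  [-6]
5. n4.lim = true  [true]
6. n5.hot = "kr"  [terminal]
7. n6.off = false  [terminal]
8. n7.sig = 0  [terminal]
9. n4.env = 20  [f.sig + 20]
10. n4.acc = 11  [11]
11. n8.depth = -8  [D.val - 2]
12. n8.off = 16  [B.env - 4]
13. n8.hot = "rn"  ["rn"]
14. n9.off = true  [terminal]
15. n10.sig = 12  [terminal]
16. n8.sig = false  [d.off == false]
17. n11.val = 13  [B.env - 7]
18. n12.sig = -6  [terminal]
19. n11.lab = false  [f.sig > -6]
20. n11.fin = 15  [C.val + f.sig + 8]
21. n3.tag = 5  [D.val + 11]
22. n3.lab = true  [A.sig == false]
23. n2.env = -2  [D.tag - 7]
24. n2.acc = -7  [D.tag * -1 - 2]
25. n1.fin = 12  [B.env + 14]
26. n1.depth = false  [B.acc > -7]
27. n13.sig = 18  [terminal]
28. n14.lim = true  [S₁.depth == false]
29. n15.val = 30  [30]
30. n16.depth = 18  [C.val * -2 + 78]
31. n16.off = -8  [C.val - 38]
32. n16.hot = "nq"  ["nq"]
33. n17.lim = true  [A.depth > 17]
34. n18.off = true  [terminal]
35. n19.hot = "yk"  [terminal]
36. n17.env = 4  [len(e.hot) + 2]
37. n17.acc = 8  [len(e.hot) + 6]
38. n20.sig = 7  [terminal]
39. n16.sig = true  [A.depth == 18]
40. n21.off = true  [terminal]
41. n22.lim = true  [d.off == true]
42. n23.sig = 18  [terminal]
43. n22.env = 14  [f.sig * -1 + 32]
44. n22.acc = -6  [f.sig - 24]
45. n15.lab = true  [d.off == true]
46. n15.fin = -6  [B.env + B.acc - 14]
47. n14.env = 5  [C.fin + 11]
48. n14.acc = -9  [-9]
49. n0.fin = -9  [S₀.val + S₁.fin - 35]
50. n0.depth = true  [not S₁.depth]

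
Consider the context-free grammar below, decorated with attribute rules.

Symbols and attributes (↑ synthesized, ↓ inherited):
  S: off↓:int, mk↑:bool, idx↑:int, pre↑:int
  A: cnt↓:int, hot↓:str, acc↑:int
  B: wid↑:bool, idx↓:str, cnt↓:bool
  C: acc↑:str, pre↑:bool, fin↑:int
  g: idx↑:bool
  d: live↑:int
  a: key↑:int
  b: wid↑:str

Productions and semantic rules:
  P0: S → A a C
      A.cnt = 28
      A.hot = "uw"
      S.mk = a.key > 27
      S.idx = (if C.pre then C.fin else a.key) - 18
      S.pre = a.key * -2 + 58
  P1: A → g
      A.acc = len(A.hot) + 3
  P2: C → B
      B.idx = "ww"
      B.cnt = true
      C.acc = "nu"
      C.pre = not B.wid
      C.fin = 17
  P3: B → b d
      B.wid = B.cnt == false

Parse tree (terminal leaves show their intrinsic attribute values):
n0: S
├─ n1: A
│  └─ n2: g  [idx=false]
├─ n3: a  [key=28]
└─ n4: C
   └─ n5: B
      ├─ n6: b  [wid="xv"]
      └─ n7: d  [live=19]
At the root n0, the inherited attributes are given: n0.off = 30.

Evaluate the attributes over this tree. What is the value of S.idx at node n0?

1. n0.off = 30  [given at root]
2. n1.cnt = 28  [28]
3. n1.hot = "uw"  ["uw"]
4. n2.idx = false  [terminal]
5. n1.acc = 5  [len(A.hot) + 3]
6. n3.key = 28  [terminal]
7. n5.idx = "ww"  ["ww"]
8. n5.cnt = true  [true]
9. n6.wid = "xv"  [terminal]
10. n7.live = 19  [terminal]
11. n5.wid = false  [B.cnt == false]
12. n4.acc = "nu"  ["nu"]
13. n4.pre = true  [not B.wid]
14. n4.fin = 17  [17]
15. n0.mk = true  [a.key > 27]
16. n0.idx = -1  [(if C.pre then C.fin else a.key) - 18]
17. n0.pre = 2  [a.key * -2 + 58]

-1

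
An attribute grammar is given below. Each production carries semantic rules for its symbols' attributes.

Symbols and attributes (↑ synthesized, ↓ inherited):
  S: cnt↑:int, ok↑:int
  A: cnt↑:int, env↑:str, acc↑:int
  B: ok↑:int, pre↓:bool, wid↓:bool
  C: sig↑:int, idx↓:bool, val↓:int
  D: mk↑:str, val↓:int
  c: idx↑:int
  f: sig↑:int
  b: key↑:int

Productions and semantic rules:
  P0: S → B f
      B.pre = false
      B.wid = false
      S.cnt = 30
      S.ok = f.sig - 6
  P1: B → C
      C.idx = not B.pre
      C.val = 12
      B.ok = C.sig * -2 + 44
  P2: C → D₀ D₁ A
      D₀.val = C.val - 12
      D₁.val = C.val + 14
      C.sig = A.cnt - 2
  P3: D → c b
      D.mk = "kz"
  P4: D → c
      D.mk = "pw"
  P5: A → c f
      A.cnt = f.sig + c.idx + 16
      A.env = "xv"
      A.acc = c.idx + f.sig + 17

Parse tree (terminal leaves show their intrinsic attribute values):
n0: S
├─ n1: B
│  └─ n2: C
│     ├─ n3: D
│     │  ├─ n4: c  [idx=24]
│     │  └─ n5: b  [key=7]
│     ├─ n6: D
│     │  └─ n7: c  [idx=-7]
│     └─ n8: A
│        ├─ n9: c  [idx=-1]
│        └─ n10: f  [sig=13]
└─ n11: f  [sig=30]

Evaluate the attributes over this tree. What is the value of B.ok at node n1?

-8

1. n1.pre = false  [false]
2. n1.wid = false  [false]
3. n2.idx = true  [not B.pre]
4. n2.val = 12  [12]
5. n3.val = 0  [C.val - 12]
6. n4.idx = 24  [terminal]
7. n5.key = 7  [terminal]
8. n3.mk = "kz"  ["kz"]
9. n6.val = 26  [C.val + 14]
10. n7.idx = -7  [terminal]
11. n6.mk = "pw"  ["pw"]
12. n9.idx = -1  [terminal]
13. n10.sig = 13  [terminal]
14. n8.cnt = 28  [f.sig + c.idx + 16]
15. n8.env = "xv"  ["xv"]
16. n8.acc = 29  [c.idx + f.sig + 17]
17. n2.sig = 26  [A.cnt - 2]
18. n1.ok = -8  [C.sig * -2 + 44]
19. n11.sig = 30  [terminal]
20. n0.cnt = 30  [30]
21. n0.ok = 24  [f.sig - 6]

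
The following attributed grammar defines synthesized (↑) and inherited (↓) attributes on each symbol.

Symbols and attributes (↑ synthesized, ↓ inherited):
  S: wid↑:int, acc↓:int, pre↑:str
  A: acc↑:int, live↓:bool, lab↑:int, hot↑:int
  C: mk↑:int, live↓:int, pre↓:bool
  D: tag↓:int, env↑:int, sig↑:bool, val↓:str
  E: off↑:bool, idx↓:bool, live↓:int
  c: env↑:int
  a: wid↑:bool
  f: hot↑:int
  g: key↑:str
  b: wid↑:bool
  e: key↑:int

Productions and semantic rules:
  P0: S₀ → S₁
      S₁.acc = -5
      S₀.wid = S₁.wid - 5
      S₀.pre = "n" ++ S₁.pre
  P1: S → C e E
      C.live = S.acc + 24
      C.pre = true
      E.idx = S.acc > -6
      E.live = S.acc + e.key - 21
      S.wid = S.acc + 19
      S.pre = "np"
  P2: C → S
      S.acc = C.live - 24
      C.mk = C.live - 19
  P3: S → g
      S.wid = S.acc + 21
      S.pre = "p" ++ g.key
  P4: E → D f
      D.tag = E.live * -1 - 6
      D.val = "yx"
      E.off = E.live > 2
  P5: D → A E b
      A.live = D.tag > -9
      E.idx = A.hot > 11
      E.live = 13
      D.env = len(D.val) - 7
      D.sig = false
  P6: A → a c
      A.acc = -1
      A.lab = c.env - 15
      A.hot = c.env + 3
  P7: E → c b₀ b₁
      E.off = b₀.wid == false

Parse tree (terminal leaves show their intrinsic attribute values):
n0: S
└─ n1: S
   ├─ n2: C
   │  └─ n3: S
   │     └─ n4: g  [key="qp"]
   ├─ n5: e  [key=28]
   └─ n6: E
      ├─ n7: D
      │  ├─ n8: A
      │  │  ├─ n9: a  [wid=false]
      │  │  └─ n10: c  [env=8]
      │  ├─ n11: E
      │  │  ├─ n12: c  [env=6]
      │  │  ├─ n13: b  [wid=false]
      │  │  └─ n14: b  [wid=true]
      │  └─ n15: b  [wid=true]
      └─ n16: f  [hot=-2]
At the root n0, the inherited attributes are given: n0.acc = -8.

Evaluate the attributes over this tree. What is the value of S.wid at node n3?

1. n0.acc = -8  [given at root]
2. n1.acc = -5  [-5]
3. n2.live = 19  [S.acc + 24]
4. n2.pre = true  [true]
5. n3.acc = -5  [C.live - 24]
6. n4.key = "qp"  [terminal]
7. n3.wid = 16  [S.acc + 21]
8. n3.pre = "pqp"  ["p" ++ g.key]
9. n2.mk = 0  [C.live - 19]
10. n5.key = 28  [terminal]
11. n6.idx = true  [S.acc > -6]
12. n6.live = 2  [S.acc + e.key - 21]
13. n7.tag = -8  [E.live * -1 - 6]
14. n7.val = "yx"  ["yx"]
15. n8.live = true  [D.tag > -9]
16. n9.wid = false  [terminal]
17. n10.env = 8  [terminal]
18. n8.acc = -1  [-1]
19. n8.lab = -7  [c.env - 15]
20. n8.hot = 11  [c.env + 3]
21. n11.idx = false  [A.hot > 11]
22. n11.live = 13  [13]
23. n12.env = 6  [terminal]
24. n13.wid = false  [terminal]
25. n14.wid = true  [terminal]
26. n11.off = true  [b₀.wid == false]
27. n15.wid = true  [terminal]
28. n7.env = -5  [len(D.val) - 7]
29. n7.sig = false  [false]
30. n16.hot = -2  [terminal]
31. n6.off = false  [E.live > 2]
32. n1.wid = 14  [S.acc + 19]
33. n1.pre = "np"  ["np"]
34. n0.wid = 9  [S₁.wid - 5]
35. n0.pre = "nnp"  ["n" ++ S₁.pre]

16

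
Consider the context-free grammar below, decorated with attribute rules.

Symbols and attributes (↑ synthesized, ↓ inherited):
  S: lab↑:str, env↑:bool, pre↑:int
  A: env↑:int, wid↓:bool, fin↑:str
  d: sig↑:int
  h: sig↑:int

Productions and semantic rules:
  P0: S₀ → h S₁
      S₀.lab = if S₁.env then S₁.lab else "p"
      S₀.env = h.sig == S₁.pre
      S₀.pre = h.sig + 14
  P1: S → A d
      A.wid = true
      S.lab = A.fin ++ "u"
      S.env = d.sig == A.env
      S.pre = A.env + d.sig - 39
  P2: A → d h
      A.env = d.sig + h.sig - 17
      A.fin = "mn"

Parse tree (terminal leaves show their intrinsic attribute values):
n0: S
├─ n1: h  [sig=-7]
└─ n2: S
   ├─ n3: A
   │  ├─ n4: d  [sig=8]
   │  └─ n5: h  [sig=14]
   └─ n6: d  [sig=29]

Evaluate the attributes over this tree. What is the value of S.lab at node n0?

1. n1.sig = -7  [terminal]
2. n3.wid = true  [true]
3. n4.sig = 8  [terminal]
4. n5.sig = 14  [terminal]
5. n3.env = 5  [d.sig + h.sig - 17]
6. n3.fin = "mn"  ["mn"]
7. n6.sig = 29  [terminal]
8. n2.lab = "mnu"  [A.fin ++ "u"]
9. n2.env = false  [d.sig == A.env]
10. n2.pre = -5  [A.env + d.sig - 39]
11. n0.lab = "p"  [if S₁.env then S₁.lab else "p"]
12. n0.env = false  [h.sig == S₁.pre]
13. n0.pre = 7  [h.sig + 14]

"p"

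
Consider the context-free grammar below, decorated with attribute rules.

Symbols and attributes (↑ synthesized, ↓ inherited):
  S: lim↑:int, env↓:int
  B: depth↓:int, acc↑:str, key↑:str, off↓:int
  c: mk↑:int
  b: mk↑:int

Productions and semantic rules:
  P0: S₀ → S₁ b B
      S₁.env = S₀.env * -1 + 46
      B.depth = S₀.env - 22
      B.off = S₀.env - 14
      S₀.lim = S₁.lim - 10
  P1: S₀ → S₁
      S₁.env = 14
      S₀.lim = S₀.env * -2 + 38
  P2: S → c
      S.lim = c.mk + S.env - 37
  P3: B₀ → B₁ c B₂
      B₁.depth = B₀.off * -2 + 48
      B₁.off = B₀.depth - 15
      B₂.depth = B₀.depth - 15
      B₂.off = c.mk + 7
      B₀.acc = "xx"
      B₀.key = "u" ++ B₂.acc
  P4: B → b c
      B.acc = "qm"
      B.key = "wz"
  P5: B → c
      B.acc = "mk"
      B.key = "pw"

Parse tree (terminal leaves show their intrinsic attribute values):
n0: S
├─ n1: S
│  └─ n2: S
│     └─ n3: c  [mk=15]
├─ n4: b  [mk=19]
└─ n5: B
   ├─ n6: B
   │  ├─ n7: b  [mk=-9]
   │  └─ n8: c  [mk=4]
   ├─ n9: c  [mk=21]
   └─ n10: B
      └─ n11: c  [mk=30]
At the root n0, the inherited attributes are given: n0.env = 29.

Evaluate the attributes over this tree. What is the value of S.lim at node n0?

1. n0.env = 29  [given at root]
2. n1.env = 17  [S₀.env * -1 + 46]
3. n2.env = 14  [14]
4. n3.mk = 15  [terminal]
5. n2.lim = -8  [c.mk + S.env - 37]
6. n1.lim = 4  [S₀.env * -2 + 38]
7. n4.mk = 19  [terminal]
8. n5.depth = 7  [S₀.env - 22]
9. n5.off = 15  [S₀.env - 14]
10. n6.depth = 18  [B₀.off * -2 + 48]
11. n6.off = -8  [B₀.depth - 15]
12. n7.mk = -9  [terminal]
13. n8.mk = 4  [terminal]
14. n6.acc = "qm"  ["qm"]
15. n6.key = "wz"  ["wz"]
16. n9.mk = 21  [terminal]
17. n10.depth = -8  [B₀.depth - 15]
18. n10.off = 28  [c.mk + 7]
19. n11.mk = 30  [terminal]
20. n10.acc = "mk"  ["mk"]
21. n10.key = "pw"  ["pw"]
22. n5.acc = "xx"  ["xx"]
23. n5.key = "umk"  ["u" ++ B₂.acc]
24. n0.lim = -6  [S₁.lim - 10]

-6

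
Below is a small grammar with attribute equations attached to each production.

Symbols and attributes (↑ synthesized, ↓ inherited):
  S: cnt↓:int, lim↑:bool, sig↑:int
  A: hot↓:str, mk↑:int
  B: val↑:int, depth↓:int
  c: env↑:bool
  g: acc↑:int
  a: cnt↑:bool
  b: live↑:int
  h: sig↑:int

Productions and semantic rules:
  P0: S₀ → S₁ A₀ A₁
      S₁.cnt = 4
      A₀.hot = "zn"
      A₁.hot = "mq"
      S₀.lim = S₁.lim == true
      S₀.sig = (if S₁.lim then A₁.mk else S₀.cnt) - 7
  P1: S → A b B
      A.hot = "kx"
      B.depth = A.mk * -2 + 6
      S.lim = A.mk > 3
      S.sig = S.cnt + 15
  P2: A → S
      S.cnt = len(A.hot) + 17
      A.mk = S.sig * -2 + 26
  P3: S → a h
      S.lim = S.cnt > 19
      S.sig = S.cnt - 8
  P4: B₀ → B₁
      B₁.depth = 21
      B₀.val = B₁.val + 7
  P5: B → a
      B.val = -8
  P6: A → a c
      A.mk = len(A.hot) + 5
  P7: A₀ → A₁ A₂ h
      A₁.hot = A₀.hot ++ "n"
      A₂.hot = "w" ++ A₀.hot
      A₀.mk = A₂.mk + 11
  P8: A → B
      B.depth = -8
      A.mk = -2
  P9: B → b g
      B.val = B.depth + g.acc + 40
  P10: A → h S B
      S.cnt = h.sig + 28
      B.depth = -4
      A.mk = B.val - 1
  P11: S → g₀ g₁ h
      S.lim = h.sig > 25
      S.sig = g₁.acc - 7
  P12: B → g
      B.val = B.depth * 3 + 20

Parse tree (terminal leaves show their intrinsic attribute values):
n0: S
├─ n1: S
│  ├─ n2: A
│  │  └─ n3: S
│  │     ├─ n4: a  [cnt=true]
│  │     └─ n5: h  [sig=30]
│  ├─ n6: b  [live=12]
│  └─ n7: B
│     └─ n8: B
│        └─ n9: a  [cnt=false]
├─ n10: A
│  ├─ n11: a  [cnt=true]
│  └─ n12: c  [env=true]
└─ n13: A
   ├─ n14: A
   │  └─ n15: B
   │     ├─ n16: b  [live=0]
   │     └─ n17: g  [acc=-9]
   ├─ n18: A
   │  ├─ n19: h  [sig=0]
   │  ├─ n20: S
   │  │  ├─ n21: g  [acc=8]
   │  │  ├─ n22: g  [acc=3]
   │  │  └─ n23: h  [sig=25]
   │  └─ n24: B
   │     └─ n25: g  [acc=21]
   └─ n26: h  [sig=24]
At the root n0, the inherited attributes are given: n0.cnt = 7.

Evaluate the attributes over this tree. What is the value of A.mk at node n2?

4

1. n0.cnt = 7  [given at root]
2. n1.cnt = 4  [4]
3. n2.hot = "kx"  ["kx"]
4. n3.cnt = 19  [len(A.hot) + 17]
5. n4.cnt = true  [terminal]
6. n5.sig = 30  [terminal]
7. n3.lim = false  [S.cnt > 19]
8. n3.sig = 11  [S.cnt - 8]
9. n2.mk = 4  [S.sig * -2 + 26]
10. n6.live = 12  [terminal]
11. n7.depth = -2  [A.mk * -2 + 6]
12. n8.depth = 21  [21]
13. n9.cnt = false  [terminal]
14. n8.val = -8  [-8]
15. n7.val = -1  [B₁.val + 7]
16. n1.lim = true  [A.mk > 3]
17. n1.sig = 19  [S.cnt + 15]
18. n10.hot = "zn"  ["zn"]
19. n11.cnt = true  [terminal]
20. n12.env = true  [terminal]
21. n10.mk = 7  [len(A.hot) + 5]
22. n13.hot = "mq"  ["mq"]
23. n14.hot = "mqn"  [A₀.hot ++ "n"]
24. n15.depth = -8  [-8]
25. n16.live = 0  [terminal]
26. n17.acc = -9  [terminal]
27. n15.val = 23  [B.depth + g.acc + 40]
28. n14.mk = -2  [-2]
29. n18.hot = "wmq"  ["w" ++ A₀.hot]
30. n19.sig = 0  [terminal]
31. n20.cnt = 28  [h.sig + 28]
32. n21.acc = 8  [terminal]
33. n22.acc = 3  [terminal]
34. n23.sig = 25  [terminal]
35. n20.lim = false  [h.sig > 25]
36. n20.sig = -4  [g₁.acc - 7]
37. n24.depth = -4  [-4]
38. n25.acc = 21  [terminal]
39. n24.val = 8  [B.depth * 3 + 20]
40. n18.mk = 7  [B.val - 1]
41. n26.sig = 24  [terminal]
42. n13.mk = 18  [A₂.mk + 11]
43. n0.lim = true  [S₁.lim == true]
44. n0.sig = 11  [(if S₁.lim then A₁.mk else S₀.cnt) - 7]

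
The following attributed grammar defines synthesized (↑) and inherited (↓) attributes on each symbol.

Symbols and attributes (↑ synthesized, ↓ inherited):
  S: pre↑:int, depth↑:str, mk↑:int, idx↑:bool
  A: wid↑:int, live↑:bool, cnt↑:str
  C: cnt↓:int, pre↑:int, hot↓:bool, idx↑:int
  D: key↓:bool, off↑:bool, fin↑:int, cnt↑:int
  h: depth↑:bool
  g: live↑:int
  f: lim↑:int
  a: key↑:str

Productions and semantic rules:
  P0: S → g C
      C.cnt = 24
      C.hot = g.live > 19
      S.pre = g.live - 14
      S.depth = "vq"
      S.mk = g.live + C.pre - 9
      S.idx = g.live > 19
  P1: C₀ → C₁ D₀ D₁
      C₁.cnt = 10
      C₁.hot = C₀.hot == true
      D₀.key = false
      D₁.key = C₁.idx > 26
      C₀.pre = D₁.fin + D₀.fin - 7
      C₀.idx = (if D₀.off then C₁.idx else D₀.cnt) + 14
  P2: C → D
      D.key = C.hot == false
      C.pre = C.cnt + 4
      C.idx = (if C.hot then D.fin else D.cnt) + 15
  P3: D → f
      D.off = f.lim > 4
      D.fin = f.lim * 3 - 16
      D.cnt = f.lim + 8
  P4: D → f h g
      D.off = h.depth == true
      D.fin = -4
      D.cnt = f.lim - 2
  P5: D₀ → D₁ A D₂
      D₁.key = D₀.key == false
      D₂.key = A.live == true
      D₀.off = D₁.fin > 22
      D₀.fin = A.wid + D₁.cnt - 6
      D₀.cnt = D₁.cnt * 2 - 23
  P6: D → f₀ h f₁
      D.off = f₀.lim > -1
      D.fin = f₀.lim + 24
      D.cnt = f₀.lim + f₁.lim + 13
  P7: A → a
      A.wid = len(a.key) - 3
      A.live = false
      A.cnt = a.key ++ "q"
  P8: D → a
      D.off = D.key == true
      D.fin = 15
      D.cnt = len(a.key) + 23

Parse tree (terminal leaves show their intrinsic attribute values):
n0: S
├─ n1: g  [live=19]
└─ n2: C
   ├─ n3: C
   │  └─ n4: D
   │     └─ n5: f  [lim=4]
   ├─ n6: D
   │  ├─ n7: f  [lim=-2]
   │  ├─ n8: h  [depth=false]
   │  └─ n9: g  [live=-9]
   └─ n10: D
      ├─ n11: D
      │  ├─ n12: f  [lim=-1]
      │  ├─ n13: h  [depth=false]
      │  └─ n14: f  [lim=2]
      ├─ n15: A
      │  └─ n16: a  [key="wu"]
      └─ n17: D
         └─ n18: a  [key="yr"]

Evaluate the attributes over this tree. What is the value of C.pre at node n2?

-4

1. n1.live = 19  [terminal]
2. n2.cnt = 24  [24]
3. n2.hot = false  [g.live > 19]
4. n3.cnt = 10  [10]
5. n3.hot = false  [C₀.hot == true]
6. n4.key = true  [C.hot == false]
7. n5.lim = 4  [terminal]
8. n4.off = false  [f.lim > 4]
9. n4.fin = -4  [f.lim * 3 - 16]
10. n4.cnt = 12  [f.lim + 8]
11. n3.pre = 14  [C.cnt + 4]
12. n3.idx = 27  [(if C.hot then D.fin else D.cnt) + 15]
13. n6.key = false  [false]
14. n7.lim = -2  [terminal]
15. n8.depth = false  [terminal]
16. n9.live = -9  [terminal]
17. n6.off = false  [h.depth == true]
18. n6.fin = -4  [-4]
19. n6.cnt = -4  [f.lim - 2]
20. n10.key = true  [C₁.idx > 26]
21. n11.key = false  [D₀.key == false]
22. n12.lim = -1  [terminal]
23. n13.depth = false  [terminal]
24. n14.lim = 2  [terminal]
25. n11.off = false  [f₀.lim > -1]
26. n11.fin = 23  [f₀.lim + 24]
27. n11.cnt = 14  [f₀.lim + f₁.lim + 13]
28. n16.key = "wu"  [terminal]
29. n15.wid = -1  [len(a.key) - 3]
30. n15.live = false  [false]
31. n15.cnt = "wuq"  [a.key ++ "q"]
32. n17.key = false  [A.live == true]
33. n18.key = "yr"  [terminal]
34. n17.off = false  [D.key == true]
35. n17.fin = 15  [15]
36. n17.cnt = 25  [len(a.key) + 23]
37. n10.off = true  [D₁.fin > 22]
38. n10.fin = 7  [A.wid + D₁.cnt - 6]
39. n10.cnt = 5  [D₁.cnt * 2 - 23]
40. n2.pre = -4  [D₁.fin + D₀.fin - 7]
41. n2.idx = 10  [(if D₀.off then C₁.idx else D₀.cnt) + 14]
42. n0.pre = 5  [g.live - 14]
43. n0.depth = "vq"  ["vq"]
44. n0.mk = 6  [g.live + C.pre - 9]
45. n0.idx = false  [g.live > 19]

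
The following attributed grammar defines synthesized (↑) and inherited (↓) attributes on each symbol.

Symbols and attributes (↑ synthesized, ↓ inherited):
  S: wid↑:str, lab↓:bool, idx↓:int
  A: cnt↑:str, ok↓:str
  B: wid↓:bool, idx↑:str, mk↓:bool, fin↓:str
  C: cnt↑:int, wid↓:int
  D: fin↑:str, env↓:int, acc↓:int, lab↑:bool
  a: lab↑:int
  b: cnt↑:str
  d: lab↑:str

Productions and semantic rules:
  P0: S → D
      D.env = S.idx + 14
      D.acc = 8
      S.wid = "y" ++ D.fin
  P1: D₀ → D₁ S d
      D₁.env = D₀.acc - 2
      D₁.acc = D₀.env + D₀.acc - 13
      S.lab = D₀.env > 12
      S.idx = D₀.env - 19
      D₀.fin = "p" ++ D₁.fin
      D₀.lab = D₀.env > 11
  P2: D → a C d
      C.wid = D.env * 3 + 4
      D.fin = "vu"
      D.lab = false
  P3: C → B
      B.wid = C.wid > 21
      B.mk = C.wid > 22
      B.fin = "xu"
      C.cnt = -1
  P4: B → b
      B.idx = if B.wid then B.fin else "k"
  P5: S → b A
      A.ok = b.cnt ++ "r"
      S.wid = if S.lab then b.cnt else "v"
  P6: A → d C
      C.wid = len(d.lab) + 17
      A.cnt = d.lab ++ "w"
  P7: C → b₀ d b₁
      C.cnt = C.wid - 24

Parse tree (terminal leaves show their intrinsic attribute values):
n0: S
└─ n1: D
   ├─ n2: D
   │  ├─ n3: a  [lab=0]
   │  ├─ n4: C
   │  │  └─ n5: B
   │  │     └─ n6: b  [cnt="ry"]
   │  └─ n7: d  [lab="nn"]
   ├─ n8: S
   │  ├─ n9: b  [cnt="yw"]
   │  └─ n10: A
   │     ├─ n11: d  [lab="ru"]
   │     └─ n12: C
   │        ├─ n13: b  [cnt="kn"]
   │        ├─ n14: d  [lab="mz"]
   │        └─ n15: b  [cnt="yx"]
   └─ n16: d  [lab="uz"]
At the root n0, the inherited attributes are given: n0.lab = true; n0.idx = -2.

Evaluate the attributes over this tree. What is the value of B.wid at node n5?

1. n0.lab = true  [given at root]
2. n0.idx = -2  [given at root]
3. n1.env = 12  [S.idx + 14]
4. n1.acc = 8  [8]
5. n2.env = 6  [D₀.acc - 2]
6. n2.acc = 7  [D₀.env + D₀.acc - 13]
7. n3.lab = 0  [terminal]
8. n4.wid = 22  [D.env * 3 + 4]
9. n5.wid = true  [C.wid > 21]
10. n5.mk = false  [C.wid > 22]
11. n5.fin = "xu"  ["xu"]
12. n6.cnt = "ry"  [terminal]
13. n5.idx = "xu"  [if B.wid then B.fin else "k"]
14. n4.cnt = -1  [-1]
15. n7.lab = "nn"  [terminal]
16. n2.fin = "vu"  ["vu"]
17. n2.lab = false  [false]
18. n8.lab = false  [D₀.env > 12]
19. n8.idx = -7  [D₀.env - 19]
20. n9.cnt = "yw"  [terminal]
21. n10.ok = "ywr"  [b.cnt ++ "r"]
22. n11.lab = "ru"  [terminal]
23. n12.wid = 19  [len(d.lab) + 17]
24. n13.cnt = "kn"  [terminal]
25. n14.lab = "mz"  [terminal]
26. n15.cnt = "yx"  [terminal]
27. n12.cnt = -5  [C.wid - 24]
28. n10.cnt = "ruw"  [d.lab ++ "w"]
29. n8.wid = "v"  [if S.lab then b.cnt else "v"]
30. n16.lab = "uz"  [terminal]
31. n1.fin = "pvu"  ["p" ++ D₁.fin]
32. n1.lab = true  [D₀.env > 11]
33. n0.wid = "ypvu"  ["y" ++ D.fin]

true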